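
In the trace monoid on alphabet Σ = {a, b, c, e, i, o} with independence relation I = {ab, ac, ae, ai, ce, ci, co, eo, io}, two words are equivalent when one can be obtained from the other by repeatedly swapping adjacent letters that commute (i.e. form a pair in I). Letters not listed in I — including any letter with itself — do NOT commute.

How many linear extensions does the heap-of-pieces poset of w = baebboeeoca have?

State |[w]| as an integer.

piece 0:b — minimal
piece 1:a — minimal
piece 2:e rests on {0:b}
piece 3:b rests on {2:e}
piece 4:b rests on {3:b}
piece 5:o rests on {1:a, 4:b}
piece 6:e rests on {4:b}
piece 7:e rests on {6:e}
piece 8:o rests on {5:o}
piece 9:c rests on {4:b}
piece 10:a rests on {8:o}
minimal pieces: {0:b, 1:a}
ways to finish when only these pieces remain (= sum over removing one remaining piece with nothing left below it):
  1 left: {7}→1  {9}→1  {10}→1
  2 left: {6,7}→1  {7,9}→2  {7,10}→2  {8,10}→1  {9,10}→2
  3 left: {5,8,10}→1  {6,7,9}→3  {6,7,10}→3  {7,8,10}→3  {7,9,10}→6  {8,9,10}→3
  4 left: {1,5,8,10}→1  {5,7,8,10}→4  {5,8,9,10}→4  {6,7,8,10}→6  {6,7,9,10}→12  {7,8,9,10}→12
  5 left: {1,5,7,8,10}→5  {1,5,8,9,10}→5  {5,6,7,8,10}→10  {5,7,8,9,10}→20  {6,7,8,9,10}→30
  6 left: {1,5,6,7,8,10}→15  {1,5,7,8,9,10}→30  {5,6,7,8,9,10}→60
  7 left: {1,5,6,7,8,9,10}→105  {4,5,6,7,8,9,10}→60
  8 left: {1,4,5,6,7,8,9,10}→165  {3,4,5,6,7,8,9,10}→60
  9 left: {1,3,4,5,6,7,8,9,10}→225  {2,3,4,5,6,7,8,9,10}→60
  placing 0:b first → 285 extensions
  placing 1:a first → 60 extensions
total linear extensions = 345

345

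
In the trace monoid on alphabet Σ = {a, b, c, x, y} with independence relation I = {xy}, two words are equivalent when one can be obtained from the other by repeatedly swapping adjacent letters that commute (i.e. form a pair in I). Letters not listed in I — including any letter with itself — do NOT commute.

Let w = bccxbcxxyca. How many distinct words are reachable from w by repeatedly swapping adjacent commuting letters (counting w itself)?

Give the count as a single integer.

3

#0=b has no predecessor
#1=c depends on [0:b]
#2=c depends on [1:c]
#3=x depends on [2:c]
#4=b depends on [3:x]
#5=c depends on [4:b]
#6=x depends on [5:c]
#7=x depends on [6:x]
#8=y depends on [5:c]
#9=c depends on [7:x, 8:y]
#10=a depends on [9:c]
sources: [0:b]
N(rest) = Σ N(rest − s) over sources s of rest; N(one piece) = 1:
  size 1 → [10]=1
  size 2 → [9,10]=1
  size 3 → [7,9,10]=1  [8,9,10]=1
  size 4 → [6,7,9,10]=1  [7,8,9,10]=2
  size 5 → [6,7,8,9,10]=3
  size 6 → [5,6,7,8,9,10]=3
  size 7 → [4,5,6,7,8,9,10]=3
  size 8 → [3,4,5,6,7,8,9,10]=3
  size 9 → [2,3,4,5,6,7,8,9,10]=3
  first=0(b) contributes 3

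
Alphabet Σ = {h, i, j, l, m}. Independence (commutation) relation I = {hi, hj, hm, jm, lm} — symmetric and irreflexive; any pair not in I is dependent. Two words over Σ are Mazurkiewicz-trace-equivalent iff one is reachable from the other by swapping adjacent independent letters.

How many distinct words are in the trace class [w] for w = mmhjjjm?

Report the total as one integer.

drop 0:m onto floor
drop 1:m onto {0:m}
drop 2:h onto floor
drop 3:j onto floor
drop 4:j onto {3:j}
drop 5:j onto {4:j}
drop 6:m onto {1:m}
ground layer = {0:m, 2:h, 3:j}
drop-orders for the pieces not yet dropped (sum over which currently-grounded one goes next):
  1 to go: {2} 1  {5} 1  {6} 1
  2 to go: {1,6} 1  {2,5} 2  {2,6} 2  {4,5} 1  {5,6} 2
  3 to go: {0,1,6} 1  {1,2,6} 3  {1,5,6} 3  {2,4,5} 3  {2,5,6} 6  {3,4,5} 1  {4,5,6} 3
  4 to go: {0,1,2,6} 4  {0,1,5,6} 4  {1,2,5,6} 12  {1,4,5,6} 6  {2,3,4,5} 4  {2,4,5,6} 12  {3,4,5,6} 4
  5 to go: {0,1,2,5,6} 20  {0,1,4,5,6} 10  {1,2,4,5,6} 30  {1,3,4,5,6} 10  {2,3,4,5,6} 20
  if 0:m drops first: 60 orders
  if 2:h drops first: 20 orders
  if 3:j drops first: 60 orders
heap linearizations: 140

140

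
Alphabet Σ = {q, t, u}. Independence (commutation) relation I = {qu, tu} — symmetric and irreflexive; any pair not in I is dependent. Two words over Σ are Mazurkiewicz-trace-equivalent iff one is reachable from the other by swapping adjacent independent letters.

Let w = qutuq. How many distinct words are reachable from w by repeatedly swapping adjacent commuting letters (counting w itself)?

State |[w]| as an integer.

#0=q has no predecessor
#1=u has no predecessor
#2=t depends on [0:q]
#3=u depends on [1:u]
#4=q depends on [2:t]
sources: [0:q, 1:u]
N(rest) = Σ N(rest − s) over sources s of rest; N(one piece) = 1:
  size 1 → [3]=1  [4]=1
  size 2 → [1,3]=1  [2,4]=1  [3,4]=2
  size 3 → [0,2,4]=1  [1,3,4]=3  [2,3,4]=3
  first=0(q) contributes 6
  first=1(u) contributes 4
|[w]| = 10

10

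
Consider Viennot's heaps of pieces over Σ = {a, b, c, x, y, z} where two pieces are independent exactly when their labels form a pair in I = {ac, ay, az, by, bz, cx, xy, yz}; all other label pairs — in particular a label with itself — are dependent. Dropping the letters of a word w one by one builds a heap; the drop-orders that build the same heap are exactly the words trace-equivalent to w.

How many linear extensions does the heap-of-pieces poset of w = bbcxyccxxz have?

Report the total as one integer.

35

#0=b has no predecessor
#1=b depends on [0:b]
#2=c depends on [1:b]
#3=x depends on [1:b]
#4=y depends on [2:c]
#5=c depends on [4:y]
#6=c depends on [5:c]
#7=x depends on [3:x]
#8=x depends on [7:x]
#9=z depends on [6:c, 8:x]
sources: [0:b]
N(rest) = Σ N(rest − s) over sources s of rest; N(one piece) = 1:
  size 1 → [9]=1
  size 2 → [6,9]=1  [8,9]=1
  size 3 → [5,6,9]=1  [6,8,9]=2  [7,8,9]=1
  size 4 → [3,7,8,9]=1  [4,5,6,9]=1  [5,6,8,9]=3  [6,7,8,9]=3
  size 5 → [2,4,5,6,9]=1  [3,6,7,8,9]=4  [4,5,6,8,9]=4  [5,6,7,8,9]=6
  size 6 → [2,4,5,6,8,9]=5  [3,5,6,7,8,9]=10  [4,5,6,7,8,9]=10
  size 7 → [2,4,5,6,7,8,9]=15  [3,4,5,6,7,8,9]=20
  size 8 → [2,3,4,5,6,7,8,9]=35
  first=0(b) contributes 35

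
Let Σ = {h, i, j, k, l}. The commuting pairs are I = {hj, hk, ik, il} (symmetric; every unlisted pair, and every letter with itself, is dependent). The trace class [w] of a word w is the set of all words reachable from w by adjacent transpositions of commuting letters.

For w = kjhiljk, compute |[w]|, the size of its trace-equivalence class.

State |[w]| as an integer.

drop 0:k onto floor
drop 1:j onto {0:k}
drop 2:h onto floor
drop 3:i onto {1:j, 2:h}
drop 4:l onto {1:j, 2:h}
drop 5:j onto {3:i, 4:l}
drop 6:k onto {5:j}
ground layer = {0:k, 2:h}
drop-orders for the pieces not yet dropped (sum over which currently-grounded one goes next):
  1 to go: {6} 1
  2 to go: {5,6} 1
  3 to go: {3,5,6} 1  {4,5,6} 1
  4 to go: {3,4,5,6} 2
  5 to go: {1,3,4,5,6} 2  {2,3,4,5,6} 2
  if 0:k drops first: 4 orders
  if 2:h drops first: 2 orders
heap linearizations: 6

6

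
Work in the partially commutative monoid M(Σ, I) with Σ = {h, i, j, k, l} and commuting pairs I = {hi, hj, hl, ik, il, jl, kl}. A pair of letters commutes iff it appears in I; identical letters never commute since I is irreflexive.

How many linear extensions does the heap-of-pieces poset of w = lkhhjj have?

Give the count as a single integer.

#0=l has no predecessor
#1=k has no predecessor
#2=h depends on [1:k]
#3=h depends on [2:h]
#4=j depends on [1:k]
#5=j depends on [4:j]
sources: [0:l, 1:k]
N(rest) = Σ N(rest − s) over sources s of rest; N(one piece) = 1:
  size 1 → [0]=1  [3]=1  [5]=1
  size 2 → [0,3]=2  [0,5]=2  [2,3]=1  [3,5]=2  [4,5]=1
  size 3 → [0,2,3]=3  [0,3,5]=6  [0,4,5]=3  [2,3,5]=3  [3,4,5]=3
  size 4 → [0,2,3,5]=12  [0,3,4,5]=12  [2,3,4,5]=6
  first=0(l) contributes 6
  first=1(k) contributes 30
|[w]| = 36

36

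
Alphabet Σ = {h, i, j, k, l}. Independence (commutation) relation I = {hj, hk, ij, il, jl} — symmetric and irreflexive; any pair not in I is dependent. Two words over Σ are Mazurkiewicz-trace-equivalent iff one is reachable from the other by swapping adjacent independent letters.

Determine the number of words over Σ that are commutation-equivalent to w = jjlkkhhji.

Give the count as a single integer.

77

piece 0:j — minimal
piece 1:j rests on {0:j}
piece 2:l — minimal
piece 3:k rests on {1:j, 2:l}
piece 4:k rests on {3:k}
piece 5:h rests on {2:l}
piece 6:h rests on {5:h}
piece 7:j rests on {4:k}
piece 8:i rests on {4:k, 6:h}
minimal pieces: {0:j, 2:l}
ways to finish when only these pieces remain (= sum over removing one remaining piece with nothing left below it):
  1 left: {7}→1  {8}→1
  2 left: {6,8}→1  {7,8}→2
  3 left: {4,7,8}→2  {5,6,8}→1  {6,7,8}→3
  4 left: {3,4,7,8}→2  {4,6,7,8}→5  {5,6,7,8}→4
  5 left: {1,3,4,7,8}→2  {3,4,6,7,8}→7  {4,5,6,7,8}→9
  6 left: {0,1,3,4,7,8}→2  {1,3,4,6,7,8}→9  {3,4,5,6,7,8}→16
  7 left: {0,1,3,4,6,7,8}→11  {1,3,4,5,6,7,8}→25  {2,3,4,5,6,7,8}→16
  placing 0:j first → 41 extensions
  placing 2:l first → 36 extensions
total linear extensions = 77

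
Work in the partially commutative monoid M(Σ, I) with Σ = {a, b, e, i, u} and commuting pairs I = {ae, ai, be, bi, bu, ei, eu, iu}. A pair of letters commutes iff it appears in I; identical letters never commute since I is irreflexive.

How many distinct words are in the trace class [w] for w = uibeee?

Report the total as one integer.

120

#0=u has no predecessor
#1=i has no predecessor
#2=b has no predecessor
#3=e has no predecessor
#4=e depends on [3:e]
#5=e depends on [4:e]
sources: [0:u, 1:i, 2:b, 3:e]
N(rest) = Σ N(rest − s) over sources s of rest; N(one piece) = 1:
  size 1 → [0]=1  [1]=1  [2]=1  [5]=1
  size 2 → [0,1]=2  [0,2]=2  [0,5]=2  [1,2]=2  [1,5]=2  [2,5]=2  [4,5]=1
  size 3 → [0,1,2]=6  [0,1,5]=6  [0,2,5]=6  [0,4,5]=3  [1,2,5]=6  [1,4,5]=3  [2,4,5]=3  [3,4,5]=1
  size 4 → [0,1,2,5]=24  [0,1,4,5]=12  [0,2,4,5]=12  [0,3,4,5]=4  [1,2,4,5]=12  [1,3,4,5]=4  [2,3,4,5]=4
  first=0(u) contributes 20
  first=1(i) contributes 20
  first=2(b) contributes 20
  first=3(e) contributes 60
|[w]| = 120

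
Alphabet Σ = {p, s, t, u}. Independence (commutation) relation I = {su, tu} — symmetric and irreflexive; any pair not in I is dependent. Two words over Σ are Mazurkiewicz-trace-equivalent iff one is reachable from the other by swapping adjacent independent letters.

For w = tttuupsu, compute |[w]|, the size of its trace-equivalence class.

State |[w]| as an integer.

0(t) covers ∅
1(t) covers 0:t
2(t) covers 1:t
3(u) covers ∅
4(u) covers 3:u
5(p) covers 2:t, 4:u
6(s) covers 5:p
7(u) covers 5:p
floor of heap: 0:t, 3:u
completions by unplaced set U, small U first (add the entries for U minus each lowest piece of U):
  |U|=1: {6}:1  {7}:1
  |U|=2: {6,7}:2
  |U|=3: {5,6,7}:2
  |U|=4: {2,5,6,7}:2  {4,5,6,7}:2
  |U|=5: {1,2,5,6,7}:2  {2,4,5,6,7}:4  {3,4,5,6,7}:2
  |U|=6: {0,1,2,5,6,7}:2  {1,2,4,5,6,7}:6  {2,3,4,5,6,7}:6
  start at 0(t): 12
  start at 3(u): 8
sum over floor = 20

20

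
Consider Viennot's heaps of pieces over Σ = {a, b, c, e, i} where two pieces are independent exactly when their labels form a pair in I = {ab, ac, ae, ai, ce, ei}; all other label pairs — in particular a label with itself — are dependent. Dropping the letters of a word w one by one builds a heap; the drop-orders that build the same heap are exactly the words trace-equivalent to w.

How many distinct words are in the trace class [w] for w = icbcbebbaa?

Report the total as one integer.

45

drop 0:i onto floor
drop 1:c onto {0:i}
drop 2:b onto {1:c}
drop 3:c onto {2:b}
drop 4:b onto {3:c}
drop 5:e onto {4:b}
drop 6:b onto {5:e}
drop 7:b onto {6:b}
drop 8:a onto floor
drop 9:a onto {8:a}
ground layer = {0:i, 8:a}
drop-orders for the pieces not yet dropped (sum over which currently-grounded one goes next):
  1 to go: {7} 1  {9} 1
  2 to go: {6,7} 1  {7,9} 2  {8,9} 1
  3 to go: {5,6,7} 1  {6,7,9} 3  {7,8,9} 3
  4 to go: {4,5,6,7} 1  {5,6,7,9} 4  {6,7,8,9} 6
  5 to go: {3,4,5,6,7} 1  {4,5,6,7,9} 5  {5,6,7,8,9} 10
  6 to go: {2,3,4,5,6,7} 1  {3,4,5,6,7,9} 6  {4,5,6,7,8,9} 15
  7 to go: {1,2,3,4,5,6,7} 1  {2,3,4,5,6,7,9} 7  {3,4,5,6,7,8,9} 21
  8 to go: {0,1,2,3,4,5,6,7} 1  {1,2,3,4,5,6,7,9} 8  {2,3,4,5,6,7,8,9} 28
  if 0:i drops first: 36 orders
  if 8:a drops first: 9 orders
heap linearizations: 45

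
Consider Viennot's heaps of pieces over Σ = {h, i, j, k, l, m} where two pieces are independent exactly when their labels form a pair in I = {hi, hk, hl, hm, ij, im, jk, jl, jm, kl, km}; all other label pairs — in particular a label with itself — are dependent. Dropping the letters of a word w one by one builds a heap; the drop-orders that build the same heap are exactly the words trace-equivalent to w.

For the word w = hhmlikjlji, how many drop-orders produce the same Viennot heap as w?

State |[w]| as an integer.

drop 0:h onto floor
drop 1:h onto {0:h}
drop 2:m onto floor
drop 3:l onto {2:m}
drop 4:i onto {3:l}
drop 5:k onto {4:i}
drop 6:j onto {1:h}
drop 7:l onto {4:i}
drop 8:j onto {6:j}
drop 9:i onto {5:k, 7:l}
ground layer = {0:h, 2:m}
drop-orders for the pieces not yet dropped (sum over which currently-grounded one goes next):
  1 to go: {8} 1  {9} 1
  2 to go: {5,9} 1  {6,8} 1  {7,9} 1  {8,9} 2
  3 to go: {1,6,8} 1  {5,7,9} 2  {5,8,9} 3  {6,8,9} 3  {7,8,9} 3
  4 to go: {0,1,6,8} 1  {1,6,8,9} 4  {4,5,7,9} 2  {5,6,8,9} 6  {5,7,8,9} 8  {6,7,8,9} 6
  5 to go: {0,1,6,8,9} 5  {1,5,6,8,9} 10  {1,6,7,8,9} 10  {3,4,5,7,9} 2  {4,5,7,8,9} 10  {5,6,7,8,9} 20
  6 to go: {0,1,5,6,8,9} 15  {0,1,6,7,8,9} 15  {1,5,6,7,8,9} 40  {2,3,4,5,7,9} 2  {3,4,5,7,8,9} 12  {4,5,6,7,8,9} 30
  7 to go: {0,1,5,6,7,8,9} 70  {1,4,5,6,7,8,9} 70  {2,3,4,5,7,8,9} 14  {3,4,5,6,7,8,9} 42
  8 to go: {0,1,4,5,6,7,8,9} 140  {1,3,4,5,6,7,8,9} 112  {2,3,4,5,6,7,8,9} 56
  if 0:h drops first: 168 orders
  if 2:m drops first: 252 orders
heap linearizations: 420

420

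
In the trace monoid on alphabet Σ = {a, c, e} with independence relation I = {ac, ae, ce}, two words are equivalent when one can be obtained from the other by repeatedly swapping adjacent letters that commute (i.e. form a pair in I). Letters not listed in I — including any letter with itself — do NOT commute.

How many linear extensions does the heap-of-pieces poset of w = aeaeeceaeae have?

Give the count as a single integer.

2310

0(a) covers ∅
1(e) covers ∅
2(a) covers 0:a
3(e) covers 1:e
4(e) covers 3:e
5(c) covers ∅
6(e) covers 4:e
7(a) covers 2:a
8(e) covers 6:e
9(a) covers 7:a
10(e) covers 8:e
floor of heap: 0:a, 1:e, 5:c
completions by unplaced set U, small U first (add the entries for U minus each lowest piece of U):
  |U|=1: {5}:1  {9}:1  {10}:1
  |U|=2: {5,9}:2  {5,10}:2  {7,9}:1  {8,10}:1  {9,10}:2
  |U|=3: {2,7,9}:1  {5,7,9}:3  {5,8,10}:3  {5,9,10}:6  {6,8,10}:1  {7,9,10}:3  {8,9,10}:3
  |U|=4: {0,2,7,9}:1  {2,5,7,9}:4  {2,7,9,10}:4  {4,6,8,10}:1  {5,6,8,10}:4  {5,7,9,10}:12  {5,8,9,10}:12  {6,8,9,10}:4  {7,8,9,10}:6
  |U|=5: {0,2,5,7,9}:5  {0,2,7,9,10}:5  {2,5,7,9,10}:20  {2,7,8,9,10}:10  {3,4,6,8,10}:1  {4,5,6,8,10}:5  {4,6,8,9,10}:5  {5,6,8,9,10}:20  {5,7,8,9,10}:30  {6,7,8,9,10}:10
  |U|=6: {0,2,5,7,9,10}:30  {0,2,7,8,9,10}:15  {1,3,4,6,8,10}:1  {2,5,7,8,9,10}:60  {2,6,7,8,9,10}:20  {3,4,5,6,8,10}:6  {3,4,6,8,9,10}:6  {4,5,6,8,9,10}:30  {4,6,7,8,9,10}:15  {5,6,7,8,9,10}:60
  |U|=7: {0,2,5,7,8,9,10}:105  {0,2,6,7,8,9,10}:35  {1,3,4,5,6,8,10}:7  {1,3,4,6,8,9,10}:7  {2,4,6,7,8,9,10}:35  {2,5,6,7,8,9,10}:140  {3,4,5,6,8,9,10}:42  {3,4,6,7,8,9,10}:21  {4,5,6,7,8,9,10}:105
  |U|=8: {0,2,4,6,7,8,9,10}:70  {0,2,5,6,7,8,9,10}:280  {1,3,4,5,6,8,9,10}:56  {1,3,4,6,7,8,9,10}:28  {2,3,4,6,7,8,9,10}:56  {2,4,5,6,7,8,9,10}:280  {3,4,5,6,7,8,9,10}:168
  |U|=9: {0,2,3,4,6,7,8,9,10}:126  {0,2,4,5,6,7,8,9,10}:630  {1,2,3,4,6,7,8,9,10}:84  {1,3,4,5,6,7,8,9,10}:252  {2,3,4,5,6,7,8,9,10}:504
  start at 0(a): 840
  start at 1(e): 1260
  start at 5(c): 210
sum over floor = 2310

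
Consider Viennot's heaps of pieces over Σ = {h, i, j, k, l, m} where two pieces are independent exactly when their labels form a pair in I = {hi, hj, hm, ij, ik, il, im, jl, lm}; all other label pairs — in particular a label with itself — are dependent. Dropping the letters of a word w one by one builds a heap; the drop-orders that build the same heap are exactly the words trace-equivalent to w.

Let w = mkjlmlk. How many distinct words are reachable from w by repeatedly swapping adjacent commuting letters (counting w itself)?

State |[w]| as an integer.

6

piece 0:m — minimal
piece 1:k rests on {0:m}
piece 2:j rests on {1:k}
piece 3:l rests on {1:k}
piece 4:m rests on {2:j}
piece 5:l rests on {3:l}
piece 6:k rests on {4:m, 5:l}
minimal pieces: {0:m}
ways to finish when only these pieces remain (= sum over removing one remaining piece with nothing left below it):
  1 left: {6}→1
  2 left: {4,6}→1  {5,6}→1
  3 left: {2,4,6}→1  {3,5,6}→1  {4,5,6}→2
  4 left: {2,4,5,6}→3  {3,4,5,6}→3
  5 left: {2,3,4,5,6}→6
  placing 0:m first → 6 extensions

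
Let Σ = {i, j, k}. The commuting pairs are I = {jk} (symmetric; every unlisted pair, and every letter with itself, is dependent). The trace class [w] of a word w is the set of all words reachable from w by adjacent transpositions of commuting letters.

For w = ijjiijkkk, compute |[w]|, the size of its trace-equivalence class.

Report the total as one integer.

4

piece 0:i — minimal
piece 1:j rests on {0:i}
piece 2:j rests on {1:j}
piece 3:i rests on {2:j}
piece 4:i rests on {3:i}
piece 5:j rests on {4:i}
piece 6:k rests on {4:i}
piece 7:k rests on {6:k}
piece 8:k rests on {7:k}
minimal pieces: {0:i}
ways to finish when only these pieces remain (= sum over removing one remaining piece with nothing left below it):
  1 left: {5}→1  {8}→1
  2 left: {5,8}→2  {7,8}→1
  3 left: {5,7,8}→3  {6,7,8}→1
  4 left: {5,6,7,8}→4
  5 left: {4,5,6,7,8}→4
  6 left: {3,4,5,6,7,8}→4
  7 left: {2,3,4,5,6,7,8}→4
  placing 0:i first → 4 extensions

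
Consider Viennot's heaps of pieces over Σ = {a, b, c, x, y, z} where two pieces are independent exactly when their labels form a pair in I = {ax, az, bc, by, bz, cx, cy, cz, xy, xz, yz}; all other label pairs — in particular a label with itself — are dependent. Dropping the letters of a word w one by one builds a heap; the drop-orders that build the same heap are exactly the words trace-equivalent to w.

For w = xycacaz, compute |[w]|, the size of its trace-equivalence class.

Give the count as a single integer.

drop 0:x onto floor
drop 1:y onto floor
drop 2:c onto floor
drop 3:a onto {1:y, 2:c}
drop 4:c onto {3:a}
drop 5:a onto {4:c}
drop 6:z onto floor
ground layer = {0:x, 1:y, 2:c, 6:z}
drop-orders for the pieces not yet dropped (sum over which currently-grounded one goes next):
  1 to go: {0} 1  {5} 1  {6} 1
  2 to go: {0,5} 2  {0,6} 2  {4,5} 1  {5,6} 2
  3 to go: {0,4,5} 3  {0,5,6} 6  {3,4,5} 1  {4,5,6} 3
  4 to go: {0,3,4,5} 4  {0,4,5,6} 12  {1,3,4,5} 1  {2,3,4,5} 1  {3,4,5,6} 4
  5 to go: {0,1,3,4,5} 5  {0,2,3,4,5} 5  {0,3,4,5,6} 20  {1,2,3,4,5} 2  {1,3,4,5,6} 5  {2,3,4,5,6} 5
  if 0:x drops first: 12 orders
  if 1:y drops first: 30 orders
  if 2:c drops first: 30 orders
  if 6:z drops first: 12 orders
heap linearizations: 84

84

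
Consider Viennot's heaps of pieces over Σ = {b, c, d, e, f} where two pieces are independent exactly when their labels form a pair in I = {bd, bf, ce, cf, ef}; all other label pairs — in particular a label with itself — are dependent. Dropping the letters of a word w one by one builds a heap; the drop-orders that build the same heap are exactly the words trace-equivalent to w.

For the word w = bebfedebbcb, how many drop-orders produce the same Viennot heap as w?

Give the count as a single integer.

5

piece 0:b — minimal
piece 1:e rests on {0:b}
piece 2:b rests on {1:e}
piece 3:f — minimal
piece 4:e rests on {2:b}
piece 5:d rests on {3:f, 4:e}
piece 6:e rests on {5:d}
piece 7:b rests on {6:e}
piece 8:b rests on {7:b}
piece 9:c rests on {8:b}
piece 10:b rests on {9:c}
minimal pieces: {0:b, 3:f}
ways to finish when only these pieces remain (= sum over removing one remaining piece with nothing left below it):
  1 left: {10}→1
  2 left: {9,10}→1
  3 left: {8,9,10}→1
  4 left: {7,8,9,10}→1
  5 left: {6,7,8,9,10}→1
  6 left: {5,6,7,8,9,10}→1
  7 left: {3,5,6,7,8,9,10}→1  {4,5,6,7,8,9,10}→1
  8 left: {2,4,5,6,7,8,9,10}→1  {3,4,5,6,7,8,9,10}→2
  9 left: {1,2,4,5,6,7,8,9,10}→1  {2,3,4,5,6,7,8,9,10}→3
  placing 0:b first → 4 extensions
  placing 3:f first → 1 extensions
total linear extensions = 5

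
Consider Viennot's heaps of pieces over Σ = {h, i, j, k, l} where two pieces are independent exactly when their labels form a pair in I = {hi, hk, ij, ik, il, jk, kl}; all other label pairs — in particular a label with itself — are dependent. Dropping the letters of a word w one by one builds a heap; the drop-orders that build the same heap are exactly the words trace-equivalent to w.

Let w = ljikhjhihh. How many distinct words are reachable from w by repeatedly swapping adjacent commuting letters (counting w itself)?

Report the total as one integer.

drop 0:l onto floor
drop 1:j onto {0:l}
drop 2:i onto floor
drop 3:k onto floor
drop 4:h onto {1:j}
drop 5:j onto {4:h}
drop 6:h onto {5:j}
drop 7:i onto {2:i}
drop 8:h onto {6:h}
drop 9:h onto {8:h}
ground layer = {0:l, 2:i, 3:k}
drop-orders for the pieces not yet dropped (sum over which currently-grounded one goes next):
  1 to go: {3} 1  {7} 1  {9} 1
  2 to go: {2,7} 1  {3,7} 2  {3,9} 2  {7,9} 2  {8,9} 1
  3 to go: {2,3,7} 3  {2,7,9} 3  {3,7,9} 6  {3,8,9} 3  {6,8,9} 1  {7,8,9} 3
  4 to go: {2,3,7,9} 12  {2,7,8,9} 6  {3,6,8,9} 4  {3,7,8,9} 12  {5,6,8,9} 1  {6,7,8,9} 4
  5 to go: {2,3,7,8,9} 30  {2,6,7,8,9} 10  {3,5,6,8,9} 5  {3,6,7,8,9} 20  {4,5,6,8,9} 1  {5,6,7,8,9} 5
  6 to go: {1,4,5,6,8,9} 1  {2,3,6,7,8,9} 60  {2,5,6,7,8,9} 15  {3,4,5,6,8,9} 6  {3,5,6,7,8,9} 30  {4,5,6,7,8,9} 6
  7 to go: {0,1,4,5,6,8,9} 1  {1,3,4,5,6,8,9} 7  {1,4,5,6,7,8,9} 7  {2,3,5,6,7,8,9} 105  {2,4,5,6,7,8,9} 21  {3,4,5,6,7,8,9} 42
  8 to go: {0,1,3,4,5,6,8,9} 8  {0,1,4,5,6,7,8,9} 8  {1,2,4,5,6,7,8,9} 28  {1,3,4,5,6,7,8,9} 56  {2,3,4,5,6,7,8,9} 168
  if 0:l drops first: 252 orders
  if 2:i drops first: 72 orders
  if 3:k drops first: 36 orders
heap linearizations: 360

360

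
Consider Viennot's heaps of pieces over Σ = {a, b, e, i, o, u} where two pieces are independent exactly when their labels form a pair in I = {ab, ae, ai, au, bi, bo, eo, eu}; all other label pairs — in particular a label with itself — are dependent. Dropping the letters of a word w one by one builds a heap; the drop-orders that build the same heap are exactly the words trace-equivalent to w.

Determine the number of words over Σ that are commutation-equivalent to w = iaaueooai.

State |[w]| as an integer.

70

drop 0:i onto floor
drop 1:a onto floor
drop 2:a onto {1:a}
drop 3:u onto {0:i}
drop 4:e onto {0:i}
drop 5:o onto {2:a, 3:u}
drop 6:o onto {5:o}
drop 7:a onto {6:o}
drop 8:i onto {4:e, 6:o}
ground layer = {0:i, 1:a}
drop-orders for the pieces not yet dropped (sum over which currently-grounded one goes next):
  1 to go: {7} 1  {8} 1
  2 to go: {4,8} 1  {7,8} 2
  3 to go: {4,7,8} 3  {6,7,8} 2
  4 to go: {4,6,7,8} 5  {5,6,7,8} 2
  5 to go: {2,5,6,7,8} 2  {3,5,6,7,8} 2  {4,5,6,7,8} 7
  6 to go: {1,2,5,6,7,8} 2  {2,3,5,6,7,8} 4  {2,4,5,6,7,8} 9  {3,4,5,6,7,8} 9
  7 to go: {0,3,4,5,6,7,8} 9  {1,2,3,5,6,7,8} 6  {1,2,4,5,6,7,8} 11  {2,3,4,5,6,7,8} 22
  if 0:i drops first: 39 orders
  if 1:a drops first: 31 orders
heap linearizations: 70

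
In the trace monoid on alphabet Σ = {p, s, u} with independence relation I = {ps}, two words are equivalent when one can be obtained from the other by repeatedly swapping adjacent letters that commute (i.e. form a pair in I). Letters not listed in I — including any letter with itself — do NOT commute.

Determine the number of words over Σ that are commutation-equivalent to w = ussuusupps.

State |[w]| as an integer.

drop 0:u onto floor
drop 1:s onto {0:u}
drop 2:s onto {1:s}
drop 3:u onto {2:s}
drop 4:u onto {3:u}
drop 5:s onto {4:u}
drop 6:u onto {5:s}
drop 7:p onto {6:u}
drop 8:p onto {7:p}
drop 9:s onto {6:u}
ground layer = {0:u}
drop-orders for the pieces not yet dropped (sum over which currently-grounded one goes next):
  1 to go: {8} 1  {9} 1
  2 to go: {7,8} 1  {8,9} 2
  3 to go: {7,8,9} 3
  4 to go: {6,7,8,9} 3
  5 to go: {5,6,7,8,9} 3
  6 to go: {4,5,6,7,8,9} 3
  7 to go: {3,4,5,6,7,8,9} 3
  8 to go: {2,3,4,5,6,7,8,9} 3
  if 0:u drops first: 3 orders

3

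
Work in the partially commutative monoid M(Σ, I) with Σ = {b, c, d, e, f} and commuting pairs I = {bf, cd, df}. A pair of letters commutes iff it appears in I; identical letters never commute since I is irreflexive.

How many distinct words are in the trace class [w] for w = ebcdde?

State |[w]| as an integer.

3

piece 0:e — minimal
piece 1:b rests on {0:e}
piece 2:c rests on {1:b}
piece 3:d rests on {1:b}
piece 4:d rests on {3:d}
piece 5:e rests on {2:c, 4:d}
minimal pieces: {0:e}
ways to finish when only these pieces remain (= sum over removing one remaining piece with nothing left below it):
  1 left: {5}→1
  2 left: {2,5}→1  {4,5}→1
  3 left: {2,4,5}→2  {3,4,5}→1
  4 left: {2,3,4,5}→3
  placing 0:e first → 3 extensions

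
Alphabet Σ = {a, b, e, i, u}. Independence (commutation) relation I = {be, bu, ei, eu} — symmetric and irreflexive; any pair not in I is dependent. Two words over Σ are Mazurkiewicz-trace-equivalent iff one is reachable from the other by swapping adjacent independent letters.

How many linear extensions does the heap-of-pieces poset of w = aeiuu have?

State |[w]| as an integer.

4

0(a) covers ∅
1(e) covers 0:a
2(i) covers 0:a
3(u) covers 2:i
4(u) covers 3:u
floor of heap: 0:a
completions by unplaced set U, small U first (add the entries for U minus each lowest piece of U):
  |U|=1: {1}:1  {4}:1
  |U|=2: {1,4}:2  {3,4}:1
  |U|=3: {1,3,4}:3  {2,3,4}:1
  start at 0(a): 4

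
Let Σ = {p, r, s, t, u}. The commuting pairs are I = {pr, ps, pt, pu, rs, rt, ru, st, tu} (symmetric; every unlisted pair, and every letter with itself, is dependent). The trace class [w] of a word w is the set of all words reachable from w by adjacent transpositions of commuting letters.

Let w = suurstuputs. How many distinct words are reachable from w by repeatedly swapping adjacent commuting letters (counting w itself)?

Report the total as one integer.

3960

piece 0:s — minimal
piece 1:u rests on {0:s}
piece 2:u rests on {1:u}
piece 3:r — minimal
piece 4:s rests on {2:u}
piece 5:t — minimal
piece 6:u rests on {4:s}
piece 7:p — minimal
piece 8:u rests on {6:u}
piece 9:t rests on {5:t}
piece 10:s rests on {8:u}
minimal pieces: {0:s, 3:r, 5:t, 7:p}
ways to finish when only these pieces remain (= sum over removing one remaining piece with nothing left below it):
  1 left: {3}→1  {7}→1  {9}→1  {10}→1
  2 left: {3,7}→2  {3,9}→2  {3,10}→2  {5,9}→1  {7,9}→2  {7,10}→2  {8,10}→1  {9,10}→2
  3 left: {3,5,9}→3  {3,7,9}→6  {3,7,10}→6  {3,8,10}→3  {3,9,10}→6  {5,7,9}→3  {5,9,10}→3  {6,8,10}→1  {7,8,10}→3  {7,9,10}→6  {8,9,10}→3
  4 left: {3,5,7,9}→12  {3,5,9,10}→12  {3,6,8,10}→4  {3,7,8,10}→12  {3,7,9,10}→24  {3,8,9,10}→12  {4,6,8,10}→1  {5,7,9,10}→12  {5,8,9,10}→6  {6,7,8,10}→4  {6,8,9,10}→4  {7,8,9,10}→12
  5 left: {2,4,6,8,10}→1  {3,4,6,8,10}→5  {3,5,7,9,10}→60  {3,5,8,9,10}→30  {3,6,7,8,10}→20  {3,6,8,9,10}→20  {3,7,8,9,10}→60  {4,6,7,8,10}→5  {4,6,8,9,10}→5  {5,6,8,9,10}→10  {5,7,8,9,10}→30  {6,7,8,9,10}→20
  6 left: {1,2,4,6,8,10}→1  {2,3,4,6,8,10}→6  {2,4,6,7,8,10}→6  {2,4,6,8,9,10}→6  {3,4,6,7,8,10}→30  {3,4,6,8,9,10}→30  {3,5,6,8,9,10}→60  {3,5,7,8,9,10}→180  {3,6,7,8,9,10}→120  {4,5,6,8,9,10}→15  {4,6,7,8,9,10}→30  {5,6,7,8,9,10}→60
  7 left: {0,1,2,4,6,8,10}→1  {1,2,3,4,6,8,10}→7  {1,2,4,6,7,8,10}→7  {1,2,4,6,8,9,10}→7  {2,3,4,6,7,8,10}→42  {2,3,4,6,8,9,10}→42  {2,4,5,6,8,9,10}→21  {2,4,6,7,8,9,10}→42  {3,4,5,6,8,9,10}→105  {3,4,6,7,8,9,10}→210  {3,5,6,7,8,9,10}→420  {4,5,6,7,8,9,10}→105
  8 left: {0,1,2,3,4,6,8,10}→8  {0,1,2,4,6,7,8,10}→8  {0,1,2,4,6,8,9,10}→8  {1,2,3,4,6,7,8,10}→56  {1,2,3,4,6,8,9,10}→56  {1,2,4,5,6,8,9,10}→28  {1,2,4,6,7,8,9,10}→56  {2,3,4,5,6,8,9,10}→168  {2,3,4,6,7,8,9,10}→336  {2,4,5,6,7,8,9,10}→168  {3,4,5,6,7,8,9,10}→840
  9 left: {0,1,2,3,4,6,7,8,10}→72  {0,1,2,3,4,6,8,9,10}→72  {0,1,2,4,5,6,8,9,10}→36  {0,1,2,4,6,7,8,9,10}→72  {1,2,3,4,5,6,8,9,10}→252  {1,2,3,4,6,7,8,9,10}→504  {1,2,4,5,6,7,8,9,10}→252  {2,3,4,5,6,7,8,9,10}→1512
  placing 0:s first → 2520 extensions
  placing 3:r first → 360 extensions
  placing 5:t first → 720 extensions
  placing 7:p first → 360 extensions
total linear extensions = 3960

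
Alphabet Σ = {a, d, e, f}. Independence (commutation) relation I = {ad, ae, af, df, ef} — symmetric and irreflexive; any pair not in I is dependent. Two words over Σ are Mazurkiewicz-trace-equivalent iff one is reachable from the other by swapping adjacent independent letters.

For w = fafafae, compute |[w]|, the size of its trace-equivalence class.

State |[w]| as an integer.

#0=f has no predecessor
#1=a has no predecessor
#2=f depends on [0:f]
#3=a depends on [1:a]
#4=f depends on [2:f]
#5=a depends on [3:a]
#6=e has no predecessor
sources: [0:f, 1:a, 6:e]
N(rest) = Σ N(rest − s) over sources s of rest; N(one piece) = 1:
  size 1 → [4]=1  [5]=1  [6]=1
  size 2 → [2,4]=1  [3,5]=1  [4,5]=2  [4,6]=2  [5,6]=2
  size 3 → [0,2,4]=1  [1,3,5]=1  [2,4,5]=3  [2,4,6]=3  [3,4,5]=3  [3,5,6]=3  [4,5,6]=6
  size 4 → [0,2,4,5]=4  [0,2,4,6]=4  [1,3,4,5]=4  [1,3,5,6]=4  [2,3,4,5]=6  [2,4,5,6]=12  [3,4,5,6]=12
  size 5 → [0,2,3,4,5]=10  [0,2,4,5,6]=20  [1,2,3,4,5]=10  [1,3,4,5,6]=20  [2,3,4,5,6]=30
  first=0(f) contributes 60
  first=1(a) contributes 60
  first=6(e) contributes 20
|[w]| = 140

140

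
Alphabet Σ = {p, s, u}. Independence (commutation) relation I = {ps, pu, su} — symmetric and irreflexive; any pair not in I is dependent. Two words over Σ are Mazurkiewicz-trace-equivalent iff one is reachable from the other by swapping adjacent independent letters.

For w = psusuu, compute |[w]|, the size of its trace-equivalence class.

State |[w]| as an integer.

60

piece 0:p — minimal
piece 1:s — minimal
piece 2:u — minimal
piece 3:s rests on {1:s}
piece 4:u rests on {2:u}
piece 5:u rests on {4:u}
minimal pieces: {0:p, 1:s, 2:u}
ways to finish when only these pieces remain (= sum over removing one remaining piece with nothing left below it):
  1 left: {0}→1  {3}→1  {5}→1
  2 left: {0,3}→2  {0,5}→2  {1,3}→1  {3,5}→2  {4,5}→1
  3 left: {0,1,3}→3  {0,3,5}→6  {0,4,5}→3  {1,3,5}→3  {2,4,5}→1  {3,4,5}→3
  4 left: {0,1,3,5}→12  {0,2,4,5}→4  {0,3,4,5}→12  {1,3,4,5}→6  {2,3,4,5}→4
  placing 0:p first → 10 extensions
  placing 1:s first → 20 extensions
  placing 2:u first → 30 extensions
total linear extensions = 60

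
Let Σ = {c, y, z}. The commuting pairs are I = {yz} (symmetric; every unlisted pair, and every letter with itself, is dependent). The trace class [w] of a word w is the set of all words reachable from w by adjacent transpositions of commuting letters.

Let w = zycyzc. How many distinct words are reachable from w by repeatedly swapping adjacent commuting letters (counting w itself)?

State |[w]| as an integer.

piece 0:z — minimal
piece 1:y — minimal
piece 2:c rests on {0:z, 1:y}
piece 3:y rests on {2:c}
piece 4:z rests on {2:c}
piece 5:c rests on {3:y, 4:z}
minimal pieces: {0:z, 1:y}
ways to finish when only these pieces remain (= sum over removing one remaining piece with nothing left below it):
  1 left: {5}→1
  2 left: {3,5}→1  {4,5}→1
  3 left: {3,4,5}→2
  4 left: {2,3,4,5}→2
  placing 0:z first → 2 extensions
  placing 1:y first → 2 extensions
total linear extensions = 4

4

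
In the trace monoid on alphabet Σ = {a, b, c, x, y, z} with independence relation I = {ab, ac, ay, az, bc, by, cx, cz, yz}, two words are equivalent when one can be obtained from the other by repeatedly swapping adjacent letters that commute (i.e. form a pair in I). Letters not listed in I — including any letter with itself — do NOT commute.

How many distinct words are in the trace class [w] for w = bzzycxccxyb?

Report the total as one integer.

316

piece 0:b — minimal
piece 1:z rests on {0:b}
piece 2:z rests on {1:z}
piece 3:y — minimal
piece 4:c rests on {3:y}
piece 5:x rests on {2:z, 3:y}
piece 6:c rests on {4:c}
piece 7:c rests on {6:c}
piece 8:x rests on {5:x}
piece 9:y rests on {7:c, 8:x}
piece 10:b rests on {8:x}
minimal pieces: {0:b, 3:y}
ways to finish when only these pieces remain (= sum over removing one remaining piece with nothing left below it):
  1 left: {9}→1  {10}→1
  2 left: {7,9}→1  {9,10}→2
  3 left: {6,7,9}→1  {7,9,10}→3  {8,9,10}→2
  4 left: {4,6,7,9}→1  {5,8,9,10}→2  {6,7,9,10}→4  {7,8,9,10}→5
  5 left: {2,5,8,9,10}→2  {4,6,7,9,10}→5  {5,7,8,9,10}→7  {6,7,8,9,10}→9
  6 left: {1,2,5,8,9,10}→2  {2,5,7,8,9,10}→9  {4,6,7,8,9,10}→14  {5,6,7,8,9,10}→16
  7 left: {0,1,2,5,8,9,10}→2  {1,2,5,7,8,9,10}→11  {2,5,6,7,8,9,10}→25  {4,5,6,7,8,9,10}→30
  8 left: {0,1,2,5,7,8,9,10}→13  {1,2,5,6,7,8,9,10}→36  {2,4,5,6,7,8,9,10}→55  {3,4,5,6,7,8,9,10}→30
  9 left: {0,1,2,5,6,7,8,9,10}→49  {1,2,4,5,6,7,8,9,10}→91  {2,3,4,5,6,7,8,9,10}→85
  placing 0:b first → 176 extensions
  placing 3:y first → 140 extensions
total linear extensions = 316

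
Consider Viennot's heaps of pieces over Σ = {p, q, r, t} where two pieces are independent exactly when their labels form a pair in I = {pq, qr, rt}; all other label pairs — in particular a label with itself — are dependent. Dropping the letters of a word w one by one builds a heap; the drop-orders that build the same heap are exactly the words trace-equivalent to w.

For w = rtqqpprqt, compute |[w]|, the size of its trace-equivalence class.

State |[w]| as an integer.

85

drop 0:r onto floor
drop 1:t onto floor
drop 2:q onto {1:t}
drop 3:q onto {2:q}
drop 4:p onto {0:r, 1:t}
drop 5:p onto {4:p}
drop 6:r onto {5:p}
drop 7:q onto {3:q}
drop 8:t onto {5:p, 7:q}
ground layer = {0:r, 1:t}
drop-orders for the pieces not yet dropped (sum over which currently-grounded one goes next):
  1 to go: {6} 1  {8} 1
  2 to go: {6,8} 2  {7,8} 1
  3 to go: {3,7,8} 1  {5,6,8} 2  {6,7,8} 3
  4 to go: {2,3,7,8} 1  {3,6,7,8} 4  {4,5,6,8} 2  {5,6,7,8} 5
  5 to go: {0,4,5,6,8} 2  {2,3,6,7,8} 5  {3,5,6,7,8} 9  {4,5,6,7,8} 7
  6 to go: {0,4,5,6,7,8} 9  {2,3,5,6,7,8} 14  {3,4,5,6,7,8} 16
  7 to go: {0,3,4,5,6,7,8} 25  {2,3,4,5,6,7,8} 30
  if 0:r drops first: 30 orders
  if 1:t drops first: 55 orders
heap linearizations: 85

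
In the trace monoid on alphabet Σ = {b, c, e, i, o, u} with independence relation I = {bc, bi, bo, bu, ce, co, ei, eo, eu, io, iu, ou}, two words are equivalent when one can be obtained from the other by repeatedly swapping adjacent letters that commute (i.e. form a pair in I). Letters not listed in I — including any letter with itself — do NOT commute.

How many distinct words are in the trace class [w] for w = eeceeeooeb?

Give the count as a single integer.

#0=e has no predecessor
#1=e depends on [0:e]
#2=c has no predecessor
#3=e depends on [1:e]
#4=e depends on [3:e]
#5=e depends on [4:e]
#6=o has no predecessor
#7=o depends on [6:o]
#8=e depends on [5:e]
#9=b depends on [8:e]
sources: [0:e, 2:c, 6:o]
N(rest) = Σ N(rest − s) over sources s of rest; N(one piece) = 1:
  size 1 → [2]=1  [7]=1  [9]=1
  size 2 → [2,7]=2  [2,9]=2  [6,7]=1  [7,9]=2  [8,9]=1
  size 3 → [2,6,7]=3  [2,7,9]=6  [2,8,9]=3  [5,8,9]=1  [6,7,9]=3  [7,8,9]=3
  size 4 → [2,5,8,9]=4  [2,6,7,9]=12  [2,7,8,9]=12  [4,5,8,9]=1  [5,7,8,9]=4  [6,7,8,9]=6
  size 5 → [2,4,5,8,9]=5  [2,5,7,8,9]=20  [2,6,7,8,9]=30  [3,4,5,8,9]=1  [4,5,7,8,9]=5  [5,6,7,8,9]=10
  size 6 → [1,3,4,5,8,9]=1  [2,3,4,5,8,9]=6  [2,4,5,7,8,9]=30  [2,5,6,7,8,9]=60  [3,4,5,7,8,9]=6  [4,5,6,7,8,9]=15
  size 7 → [0,1,3,4,5,8,9]=1  [1,2,3,4,5,8,9]=7  [1,3,4,5,7,8,9]=7  [2,3,4,5,7,8,9]=42  [2,4,5,6,7,8,9]=105  [3,4,5,6,7,8,9]=21
  size 8 → [0,1,2,3,4,5,8,9]=8  [0,1,3,4,5,7,8,9]=8  [1,2,3,4,5,7,8,9]=56  [1,3,4,5,6,7,8,9]=28  [2,3,4,5,6,7,8,9]=168
  first=0(e) contributes 252
  first=2(c) contributes 36
  first=6(o) contributes 72
|[w]| = 360

360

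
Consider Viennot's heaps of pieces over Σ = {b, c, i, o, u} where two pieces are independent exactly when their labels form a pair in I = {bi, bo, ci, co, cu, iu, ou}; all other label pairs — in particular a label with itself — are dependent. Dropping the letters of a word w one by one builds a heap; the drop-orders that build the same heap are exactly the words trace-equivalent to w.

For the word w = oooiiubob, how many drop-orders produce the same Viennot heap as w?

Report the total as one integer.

piece 0:o — minimal
piece 1:o rests on {0:o}
piece 2:o rests on {1:o}
piece 3:i rests on {2:o}
piece 4:i rests on {3:i}
piece 5:u — minimal
piece 6:b rests on {5:u}
piece 7:o rests on {4:i}
piece 8:b rests on {6:b}
minimal pieces: {0:o, 5:u}
ways to finish when only these pieces remain (= sum over removing one remaining piece with nothing left below it):
  1 left: {7}→1  {8}→1
  2 left: {4,7}→1  {6,8}→1  {7,8}→2
  3 left: {3,4,7}→1  {4,7,8}→3  {5,6,8}→1  {6,7,8}→3
  4 left: {2,3,4,7}→1  {3,4,7,8}→4  {4,6,7,8}→6  {5,6,7,8}→4
  5 left: {1,2,3,4,7}→1  {2,3,4,7,8}→5  {3,4,6,7,8}→10  {4,5,6,7,8}→10
  6 left: {0,1,2,3,4,7}→1  {1,2,3,4,7,8}→6  {2,3,4,6,7,8}→15  {3,4,5,6,7,8}→20
  7 left: {0,1,2,3,4,7,8}→7  {1,2,3,4,6,7,8}→21  {2,3,4,5,6,7,8}→35
  placing 0:o first → 56 extensions
  placing 5:u first → 28 extensions
total linear extensions = 84

84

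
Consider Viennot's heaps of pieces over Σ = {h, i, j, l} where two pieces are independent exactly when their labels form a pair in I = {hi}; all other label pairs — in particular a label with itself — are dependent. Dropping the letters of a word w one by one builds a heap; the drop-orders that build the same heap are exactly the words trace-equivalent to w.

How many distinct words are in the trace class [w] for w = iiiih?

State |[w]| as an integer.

5

0(i) covers ∅
1(i) covers 0:i
2(i) covers 1:i
3(i) covers 2:i
4(h) covers ∅
floor of heap: 0:i, 4:h
completions by unplaced set U, small U first (add the entries for U minus each lowest piece of U):
  |U|=1: {3}:1  {4}:1
  |U|=2: {2,3}:1  {3,4}:2
  |U|=3: {1,2,3}:1  {2,3,4}:3
  start at 0(i): 4
  start at 4(h): 1
sum over floor = 5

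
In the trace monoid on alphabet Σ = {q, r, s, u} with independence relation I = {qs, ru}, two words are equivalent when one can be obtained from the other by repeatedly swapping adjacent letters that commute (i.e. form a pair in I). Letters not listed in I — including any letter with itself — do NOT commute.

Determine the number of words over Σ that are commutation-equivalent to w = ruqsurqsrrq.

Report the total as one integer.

16

piece 0:r — minimal
piece 1:u — minimal
piece 2:q rests on {0:r, 1:u}
piece 3:s rests on {0:r, 1:u}
piece 4:u rests on {2:q, 3:s}
piece 5:r rests on {2:q, 3:s}
piece 6:q rests on {4:u, 5:r}
piece 7:s rests on {4:u, 5:r}
piece 8:r rests on {6:q, 7:s}
piece 9:r rests on {8:r}
piece 10:q rests on {9:r}
minimal pieces: {0:r, 1:u}
ways to finish when only these pieces remain (= sum over removing one remaining piece with nothing left below it):
  1 left: {10}→1
  2 left: {9,10}→1
  3 left: {8,9,10}→1
  4 left: {6,8,9,10}→1  {7,8,9,10}→1
  5 left: {6,7,8,9,10}→2
  6 left: {4,6,7,8,9,10}→2  {5,6,7,8,9,10}→2
  7 left: {4,5,6,7,8,9,10}→4
  8 left: {2,4,5,6,7,8,9,10}→4  {3,4,5,6,7,8,9,10}→4
  9 left: {2,3,4,5,6,7,8,9,10}→8
  placing 0:r first → 8 extensions
  placing 1:u first → 8 extensions
total linear extensions = 16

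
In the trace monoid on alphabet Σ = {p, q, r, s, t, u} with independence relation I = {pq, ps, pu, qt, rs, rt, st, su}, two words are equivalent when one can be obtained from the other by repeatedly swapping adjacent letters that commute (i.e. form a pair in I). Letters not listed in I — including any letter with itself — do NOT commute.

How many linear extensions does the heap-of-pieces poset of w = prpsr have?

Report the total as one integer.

5

drop 0:p onto floor
drop 1:r onto {0:p}
drop 2:p onto {1:r}
drop 3:s onto floor
drop 4:r onto {2:p}
ground layer = {0:p, 3:s}
drop-orders for the pieces not yet dropped (sum over which currently-grounded one goes next):
  1 to go: {3} 1  {4} 1
  2 to go: {2,4} 1  {3,4} 2
  3 to go: {1,2,4} 1  {2,3,4} 3
  if 0:p drops first: 4 orders
  if 3:s drops first: 1 orders
heap linearizations: 5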